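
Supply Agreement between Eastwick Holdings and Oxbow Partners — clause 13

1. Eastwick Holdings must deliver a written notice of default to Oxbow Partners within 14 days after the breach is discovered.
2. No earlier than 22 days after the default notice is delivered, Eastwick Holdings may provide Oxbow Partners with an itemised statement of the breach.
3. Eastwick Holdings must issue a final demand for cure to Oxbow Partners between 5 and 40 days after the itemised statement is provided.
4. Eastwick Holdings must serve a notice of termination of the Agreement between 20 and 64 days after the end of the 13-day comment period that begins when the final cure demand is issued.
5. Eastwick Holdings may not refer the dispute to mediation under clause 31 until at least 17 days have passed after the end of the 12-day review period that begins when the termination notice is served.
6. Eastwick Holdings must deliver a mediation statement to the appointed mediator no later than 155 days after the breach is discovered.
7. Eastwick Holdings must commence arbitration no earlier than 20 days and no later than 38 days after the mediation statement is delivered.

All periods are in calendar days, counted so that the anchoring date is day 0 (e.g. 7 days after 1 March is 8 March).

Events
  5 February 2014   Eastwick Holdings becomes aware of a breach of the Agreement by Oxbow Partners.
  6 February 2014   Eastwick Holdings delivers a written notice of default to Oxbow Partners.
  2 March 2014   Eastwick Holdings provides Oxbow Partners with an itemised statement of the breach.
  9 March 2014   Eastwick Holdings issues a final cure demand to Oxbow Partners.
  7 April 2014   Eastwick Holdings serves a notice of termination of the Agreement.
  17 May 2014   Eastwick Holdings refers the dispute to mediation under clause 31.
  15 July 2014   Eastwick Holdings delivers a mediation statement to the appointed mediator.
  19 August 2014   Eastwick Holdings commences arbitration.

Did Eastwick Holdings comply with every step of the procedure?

No

Step 1: 14 days after 5 February 2014 (when the breach is discovered) is 19 February 2014; 6 February 2014 is within that limit.
Step 2: the earliest permitted date is 22 days after 6 February 2014 (when the default notice is delivered), i.e. 28 February 2014; 2 March 2014 is on or after that date.
Step 3: the window is 5–40 days after 2 March 2014 (when the itemised statement is provided), so 7 March 2014 through 11 April 2014; done 9 March 2014 — within the window.
Step 4: the window is 20–64 days after 22 March 2014 (end of the 13-day comment period, which began when the final cure demand is issued on 9 March 2014), so 11 April 2014 through 25 May 2014; 7 April 2014 is 4 days too early.
The procedure was therefore not followed at step 4.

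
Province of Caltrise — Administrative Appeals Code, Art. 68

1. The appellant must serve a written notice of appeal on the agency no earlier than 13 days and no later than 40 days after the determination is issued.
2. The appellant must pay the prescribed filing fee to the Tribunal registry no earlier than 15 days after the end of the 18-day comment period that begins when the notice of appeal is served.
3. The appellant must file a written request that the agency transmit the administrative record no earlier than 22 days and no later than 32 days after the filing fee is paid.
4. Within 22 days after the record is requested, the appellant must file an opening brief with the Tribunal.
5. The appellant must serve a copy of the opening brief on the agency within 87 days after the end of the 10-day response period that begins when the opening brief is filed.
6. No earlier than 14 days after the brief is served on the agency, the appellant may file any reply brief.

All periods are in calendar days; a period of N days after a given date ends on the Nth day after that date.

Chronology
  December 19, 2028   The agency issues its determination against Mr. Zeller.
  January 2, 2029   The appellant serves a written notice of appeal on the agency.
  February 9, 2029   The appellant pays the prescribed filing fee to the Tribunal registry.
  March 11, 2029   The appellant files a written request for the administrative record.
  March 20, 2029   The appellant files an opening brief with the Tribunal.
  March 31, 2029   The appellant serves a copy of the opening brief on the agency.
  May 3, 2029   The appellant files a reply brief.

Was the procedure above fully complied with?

Step 1 — 13 and 40 days from December 19, 2028 (when the determination is issued) are January 1, 2029 and January 28, 2029 respectively; done January 2, 2029, which is between those dates.
Step 2 — must wait 15 days from January 20, 2029 (end of the 18-day comment period, which began when the notice of appeal is served on January 2, 2029), so not before February 4, 2029; February 9, 2029 is on or after that date.
Step 3 — 22 and 32 days from February 9, 2029 (when the filing fee is paid) are March 3, 2029 and March 13, 2029 respectively; done March 11, 2029 — within the window.
Step 4 — counting 22 days from March 11, 2029 (when the record is requested) gives a deadline of April 2, 2029; done March 20, 2029 — timely.
Step 5 — counting 87 days from March 30, 2029 (end of the 10-day response period, which began when the opening brief is filed on March 20, 2029) gives a deadline of June 25, 2029; done March 31, 2029 — timely.
Step 6 — must wait 14 days from March 31, 2029 (when the brief is served on the agency), so not before April 14, 2029; May 3, 2029 is on or after that date.

Yes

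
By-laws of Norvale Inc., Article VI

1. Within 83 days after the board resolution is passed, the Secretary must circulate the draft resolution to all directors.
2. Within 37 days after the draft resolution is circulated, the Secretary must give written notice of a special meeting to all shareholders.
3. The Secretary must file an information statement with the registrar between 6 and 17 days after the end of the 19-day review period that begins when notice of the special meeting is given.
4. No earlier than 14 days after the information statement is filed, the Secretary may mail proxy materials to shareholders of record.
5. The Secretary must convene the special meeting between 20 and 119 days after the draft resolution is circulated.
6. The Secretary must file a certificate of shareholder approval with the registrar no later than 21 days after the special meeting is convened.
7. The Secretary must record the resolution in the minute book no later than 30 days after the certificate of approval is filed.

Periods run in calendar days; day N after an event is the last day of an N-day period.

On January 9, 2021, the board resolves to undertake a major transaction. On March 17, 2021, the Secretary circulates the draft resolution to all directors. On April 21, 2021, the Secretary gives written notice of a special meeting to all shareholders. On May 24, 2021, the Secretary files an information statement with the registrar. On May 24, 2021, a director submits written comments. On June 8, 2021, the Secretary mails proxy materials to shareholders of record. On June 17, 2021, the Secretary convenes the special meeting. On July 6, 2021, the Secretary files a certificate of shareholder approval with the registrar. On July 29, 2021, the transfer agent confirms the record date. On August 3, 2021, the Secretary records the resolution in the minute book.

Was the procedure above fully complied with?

Yes

Step 1 — counting 83 days from January 9, 2021 (when the board resolution is passed) gives a deadline of April 2, 2021; done March 17, 2021 — timely.
Step 2 — counting 37 days from March 17, 2021 (when the draft resolution is circulated) gives a deadline of April 23, 2021; April 21, 2021 is within that limit.
Step 3 — 6 and 17 days from May 10, 2021 (end of the 19-day review period, which began when notice of the special meeting is given on April 21, 2021) are May 16, 2021 and May 27, 2021 respectively; done May 24, 2021 — within the window.
Step 4 — must wait 14 days from May 24, 2021 (when the information statement is filed), so not before June 7, 2021; June 8, 2021 is on or after that date.
Step 5 — 20 and 119 days from March 17, 2021 (when the draft resolution is circulated) are April 6, 2021 and July 14, 2021 respectively; done June 17, 2021 — within the window.
Step 6 — counting 21 days from June 17, 2021 (when the special meeting is convened) gives a deadline of July 8, 2021; done July 6, 2021 — timely.
Step 7 — counting 30 days from July 6, 2021 (when the certificate of approval is filed) gives a deadline of August 5, 2021; completed August 3, 2021, before the deadline.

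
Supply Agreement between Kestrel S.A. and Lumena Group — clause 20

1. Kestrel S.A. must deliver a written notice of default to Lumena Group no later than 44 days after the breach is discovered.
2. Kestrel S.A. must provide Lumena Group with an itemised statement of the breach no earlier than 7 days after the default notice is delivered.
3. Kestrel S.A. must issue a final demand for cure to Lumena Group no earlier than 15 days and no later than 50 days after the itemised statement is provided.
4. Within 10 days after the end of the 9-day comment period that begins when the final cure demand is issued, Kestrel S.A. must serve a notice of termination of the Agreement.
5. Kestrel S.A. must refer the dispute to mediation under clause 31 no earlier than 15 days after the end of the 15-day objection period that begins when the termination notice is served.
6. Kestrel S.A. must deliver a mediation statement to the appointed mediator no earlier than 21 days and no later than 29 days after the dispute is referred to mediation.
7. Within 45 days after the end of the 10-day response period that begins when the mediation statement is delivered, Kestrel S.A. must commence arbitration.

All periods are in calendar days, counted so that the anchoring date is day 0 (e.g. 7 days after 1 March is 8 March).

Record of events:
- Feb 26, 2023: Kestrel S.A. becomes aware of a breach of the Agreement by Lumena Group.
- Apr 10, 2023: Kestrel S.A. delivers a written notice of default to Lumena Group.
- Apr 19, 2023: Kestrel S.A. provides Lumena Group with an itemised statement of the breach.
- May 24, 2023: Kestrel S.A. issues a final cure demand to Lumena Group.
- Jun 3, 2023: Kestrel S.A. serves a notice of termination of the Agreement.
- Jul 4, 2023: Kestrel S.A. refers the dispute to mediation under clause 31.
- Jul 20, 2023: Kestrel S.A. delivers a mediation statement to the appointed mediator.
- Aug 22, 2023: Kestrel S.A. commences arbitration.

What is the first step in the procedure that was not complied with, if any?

(1) due by Feb 26, 2023 + 44 days = Apr 11, 2023; Apr 10, 2023 is within that limit.
(2) permitted from Apr 10, 2023 + 7 days = Apr 17, 2023 onward; done Apr 19, 2023, after the minimum wait.
(3) the permitted window runs from Apr 19, 2023 + 15 = May 4, 2023 to Apr 19, 2023 + 50 = Jun 8, 2023; done May 24, 2023 — within the window.
(4) due by Jun 2, 2023 + 10 days = Jun 12, 2023; done Jun 3, 2023 — timely.
(5) permitted from Jun 18, 2023 + 15 days = Jul 3, 2023 onward; Jul 4, 2023 is on or after that date.
(6) the permitted window runs from Jul 4, 2023 + 21 = Jul 25, 2023 to Jul 4, 2023 + 29 = Aug 2, 2023; Jul 20, 2023 is 5 days too early.

Step 6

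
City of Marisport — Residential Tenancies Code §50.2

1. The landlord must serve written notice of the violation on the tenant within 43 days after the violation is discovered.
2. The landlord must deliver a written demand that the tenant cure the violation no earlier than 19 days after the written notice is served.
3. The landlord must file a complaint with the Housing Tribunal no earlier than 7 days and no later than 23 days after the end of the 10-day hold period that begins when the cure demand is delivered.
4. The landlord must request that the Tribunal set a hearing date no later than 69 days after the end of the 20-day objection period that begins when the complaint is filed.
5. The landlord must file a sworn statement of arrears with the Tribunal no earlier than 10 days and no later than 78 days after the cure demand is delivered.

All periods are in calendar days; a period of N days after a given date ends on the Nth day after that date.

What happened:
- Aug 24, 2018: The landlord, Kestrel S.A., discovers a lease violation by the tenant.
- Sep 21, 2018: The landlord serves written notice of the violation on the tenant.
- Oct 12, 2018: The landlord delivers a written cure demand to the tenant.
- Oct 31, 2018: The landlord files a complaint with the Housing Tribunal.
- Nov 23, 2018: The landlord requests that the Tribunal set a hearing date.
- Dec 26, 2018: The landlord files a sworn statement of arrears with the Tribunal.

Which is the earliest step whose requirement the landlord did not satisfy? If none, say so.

Step 1 — counting 43 days from Aug 24, 2018 (when the violation is discovered) gives a deadline of Oct 6, 2018; Sep 21, 2018 is within that limit.
Step 2 — must wait 19 days from Sep 21, 2018 (when the written notice is served), so not before Oct 10, 2018; done Oct 12, 2018 — permitted.
Step 3 — 7 and 23 days from Oct 22, 2018 (end of the 10-day hold period, which began when the cure demand is delivered on Oct 12, 2018) are Oct 29, 2018 and Nov 14, 2018 respectively; Oct 31, 2018 falls inside that range.
Step 4 — counting 69 days from Nov 20, 2018 (end of the 20-day objection period, which began when the complaint is filed on Oct 31, 2018) gives a deadline of Jan 28, 2019; done Nov 23, 2018 — timely.
Step 5 — 10 and 78 days from Oct 12, 2018 (when the cure demand is delivered) are Oct 22, 2018 and Dec 29, 2018 respectively; done Dec 26, 2018 — within the window.

None — every step was satisfied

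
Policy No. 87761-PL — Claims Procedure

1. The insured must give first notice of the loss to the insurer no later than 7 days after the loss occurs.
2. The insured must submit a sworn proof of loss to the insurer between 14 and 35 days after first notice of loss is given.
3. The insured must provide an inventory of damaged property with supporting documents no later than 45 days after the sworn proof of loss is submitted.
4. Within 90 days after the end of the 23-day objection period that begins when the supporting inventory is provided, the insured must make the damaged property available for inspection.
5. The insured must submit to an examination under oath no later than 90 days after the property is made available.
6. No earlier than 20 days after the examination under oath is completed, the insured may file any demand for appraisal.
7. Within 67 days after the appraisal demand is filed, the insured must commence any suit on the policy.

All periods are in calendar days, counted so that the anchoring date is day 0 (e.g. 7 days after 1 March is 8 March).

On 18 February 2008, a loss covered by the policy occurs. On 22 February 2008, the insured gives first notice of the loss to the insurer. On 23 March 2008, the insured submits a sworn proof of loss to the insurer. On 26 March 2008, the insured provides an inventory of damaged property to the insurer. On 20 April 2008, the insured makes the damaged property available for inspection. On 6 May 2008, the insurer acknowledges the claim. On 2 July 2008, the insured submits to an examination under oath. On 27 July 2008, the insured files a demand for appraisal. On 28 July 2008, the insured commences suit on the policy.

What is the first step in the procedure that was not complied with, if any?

None — every step was satisfied

Step 1 — counting 7 days from 18 February 2008 (when the loss occurs) gives a deadline of 25 February 2008; completed 22 February 2008, before the deadline.
Step 2 — 14 and 35 days from 22 February 2008 (when first notice of loss is given) are 7 March 2008 and 28 March 2008 respectively; 23 March 2008 falls inside that range.
Step 3 — counting 45 days from 23 March 2008 (when the sworn proof of loss is submitted) gives a deadline of 7 May 2008; done 26 March 2008 — timely.
Step 4 — counting 90 days from 18 April 2008 (end of the 23-day objection period, which began when the supporting inventory is provided on 26 March 2008) gives a deadline of 17 July 2008; completed 20 April 2008, before the deadline.
Step 5 — counting 90 days from 20 April 2008 (when the property is made available) gives a deadline of 19 July 2008; done 2 July 2008 — timely.
Step 6 — must wait 20 days from 2 July 2008 (when the examination under oath is completed), so not before 22 July 2008; done 27 July 2008 — permitted.
Step 7 — counting 67 days from 27 July 2008 (when the appraisal demand is filed) gives a deadline of 2 October 2008; completed 28 July 2008, before the deadline.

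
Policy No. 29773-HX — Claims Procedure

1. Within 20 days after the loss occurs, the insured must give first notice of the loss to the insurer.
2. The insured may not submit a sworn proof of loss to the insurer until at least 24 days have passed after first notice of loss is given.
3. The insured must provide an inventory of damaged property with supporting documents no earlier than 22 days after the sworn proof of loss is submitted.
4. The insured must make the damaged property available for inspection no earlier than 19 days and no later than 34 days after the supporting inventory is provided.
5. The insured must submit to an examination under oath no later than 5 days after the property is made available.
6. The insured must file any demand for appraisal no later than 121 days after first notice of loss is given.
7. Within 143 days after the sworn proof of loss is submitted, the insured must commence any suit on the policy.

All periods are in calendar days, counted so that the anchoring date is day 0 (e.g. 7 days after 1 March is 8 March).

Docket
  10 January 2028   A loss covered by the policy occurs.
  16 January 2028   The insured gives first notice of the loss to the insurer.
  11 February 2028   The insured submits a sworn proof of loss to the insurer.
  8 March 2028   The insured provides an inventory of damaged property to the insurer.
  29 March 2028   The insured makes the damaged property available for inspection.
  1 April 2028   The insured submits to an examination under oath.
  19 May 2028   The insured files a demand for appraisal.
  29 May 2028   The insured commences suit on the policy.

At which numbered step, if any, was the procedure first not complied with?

Step 6

(1) due by 10 January 2028 + 20 days = 30 January 2028; 16 January 2028 is within that limit.
(2) permitted from 16 January 2028 + 24 days = 9 February 2028 onward; 11 February 2028 is on or after that date.
(3) permitted from 11 February 2028 + 22 days = 4 March 2028 onward; 8 March 2028 is on or after that date.
(4) the permitted window runs from 8 March 2028 + 19 = 27 March 2028 to 8 March 2028 + 34 = 11 April 2028; done 29 March 2028 — within the window.
(5) due by 29 March 2028 + 5 days = 3 April 2028; done 1 April 2028 — timely.
(6) due by 16 January 2028 + 121 days = 16 May 2028; not done until 19 May 2028, 3 days after the deadline.
That is the first point of non-compliance.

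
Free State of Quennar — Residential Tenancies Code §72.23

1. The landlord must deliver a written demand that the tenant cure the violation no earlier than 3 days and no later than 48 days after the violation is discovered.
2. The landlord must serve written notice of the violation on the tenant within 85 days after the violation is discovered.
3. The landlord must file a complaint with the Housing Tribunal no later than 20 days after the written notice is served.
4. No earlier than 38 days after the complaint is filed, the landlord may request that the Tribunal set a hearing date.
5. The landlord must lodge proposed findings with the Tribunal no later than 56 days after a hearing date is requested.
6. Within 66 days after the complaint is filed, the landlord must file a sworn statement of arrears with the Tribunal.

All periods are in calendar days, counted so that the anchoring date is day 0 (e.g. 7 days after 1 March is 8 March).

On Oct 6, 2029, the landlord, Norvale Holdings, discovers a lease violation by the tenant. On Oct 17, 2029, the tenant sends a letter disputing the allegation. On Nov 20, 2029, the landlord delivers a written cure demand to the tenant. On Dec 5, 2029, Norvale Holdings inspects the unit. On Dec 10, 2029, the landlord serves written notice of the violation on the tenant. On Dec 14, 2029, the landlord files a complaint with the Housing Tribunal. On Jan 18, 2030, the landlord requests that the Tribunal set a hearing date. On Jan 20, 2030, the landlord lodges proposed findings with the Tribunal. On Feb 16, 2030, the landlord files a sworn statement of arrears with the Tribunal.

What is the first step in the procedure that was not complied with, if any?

Step 1: the window is 3–48 days after Oct 6, 2029 (when the violation is discovered), so Oct 9, 2029 through Nov 23, 2029; Nov 20, 2029 falls inside that range.
Step 2: 85 days after Oct 6, 2029 (when the violation is discovered) is Dec 30, 2029; done Dec 10, 2029 — timely.
Step 3: 20 days after Dec 10, 2029 (when the written notice is served) is Dec 30, 2029; Dec 14, 2029 is within that limit.
Step 4: the earliest permitted date is 38 days after Dec 14, 2029 (when the complaint is filed), i.e. Jan 21, 2030; acted on Jan 18, 2030, 3 days prematurely.
Later steps need not be reached.

Step 4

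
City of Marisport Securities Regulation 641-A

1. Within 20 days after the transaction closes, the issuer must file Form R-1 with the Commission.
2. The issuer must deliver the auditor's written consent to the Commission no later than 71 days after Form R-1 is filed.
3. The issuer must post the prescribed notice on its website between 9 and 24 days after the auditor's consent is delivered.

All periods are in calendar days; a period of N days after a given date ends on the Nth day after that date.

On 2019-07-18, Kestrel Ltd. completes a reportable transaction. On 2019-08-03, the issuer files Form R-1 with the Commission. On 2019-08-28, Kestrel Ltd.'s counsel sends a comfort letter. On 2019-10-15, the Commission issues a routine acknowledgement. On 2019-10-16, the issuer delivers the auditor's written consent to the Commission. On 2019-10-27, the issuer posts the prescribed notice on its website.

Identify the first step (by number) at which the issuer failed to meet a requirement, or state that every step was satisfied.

Step 1 — counting 20 days from 2019-07-18 (when the transaction closes) gives a deadline of 2019-08-07; completed 2019-08-03, before the deadline.
Step 2 — counting 71 days from 2019-08-03 (when Form R-1 is filed) gives a deadline of 2019-10-13; not done until 2019-10-16, 3 days after the deadline.
No need to go further; step 2 was not satisfied.

Step 2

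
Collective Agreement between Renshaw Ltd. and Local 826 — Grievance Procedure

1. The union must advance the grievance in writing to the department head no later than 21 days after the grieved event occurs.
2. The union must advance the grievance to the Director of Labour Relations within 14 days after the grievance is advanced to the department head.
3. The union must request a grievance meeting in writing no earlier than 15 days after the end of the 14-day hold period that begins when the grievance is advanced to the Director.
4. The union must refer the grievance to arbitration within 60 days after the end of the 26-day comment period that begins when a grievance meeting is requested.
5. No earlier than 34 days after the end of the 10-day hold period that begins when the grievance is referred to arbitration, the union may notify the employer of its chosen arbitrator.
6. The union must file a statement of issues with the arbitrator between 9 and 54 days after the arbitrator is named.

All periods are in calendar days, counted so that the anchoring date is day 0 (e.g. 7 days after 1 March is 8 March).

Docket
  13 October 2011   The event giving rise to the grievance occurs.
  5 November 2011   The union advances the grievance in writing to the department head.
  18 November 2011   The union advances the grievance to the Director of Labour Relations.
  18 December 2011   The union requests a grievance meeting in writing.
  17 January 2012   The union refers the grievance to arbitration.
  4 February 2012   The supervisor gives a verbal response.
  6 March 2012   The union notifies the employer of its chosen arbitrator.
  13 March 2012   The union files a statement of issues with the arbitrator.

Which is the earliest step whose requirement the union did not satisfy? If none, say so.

Step 1: 21 days after 13 October 2011 (when the grieved event occurs) is 3 November 2011; done 5 November 2011 — 2 days late.
The procedure was therefore not followed at step 1.

Step 1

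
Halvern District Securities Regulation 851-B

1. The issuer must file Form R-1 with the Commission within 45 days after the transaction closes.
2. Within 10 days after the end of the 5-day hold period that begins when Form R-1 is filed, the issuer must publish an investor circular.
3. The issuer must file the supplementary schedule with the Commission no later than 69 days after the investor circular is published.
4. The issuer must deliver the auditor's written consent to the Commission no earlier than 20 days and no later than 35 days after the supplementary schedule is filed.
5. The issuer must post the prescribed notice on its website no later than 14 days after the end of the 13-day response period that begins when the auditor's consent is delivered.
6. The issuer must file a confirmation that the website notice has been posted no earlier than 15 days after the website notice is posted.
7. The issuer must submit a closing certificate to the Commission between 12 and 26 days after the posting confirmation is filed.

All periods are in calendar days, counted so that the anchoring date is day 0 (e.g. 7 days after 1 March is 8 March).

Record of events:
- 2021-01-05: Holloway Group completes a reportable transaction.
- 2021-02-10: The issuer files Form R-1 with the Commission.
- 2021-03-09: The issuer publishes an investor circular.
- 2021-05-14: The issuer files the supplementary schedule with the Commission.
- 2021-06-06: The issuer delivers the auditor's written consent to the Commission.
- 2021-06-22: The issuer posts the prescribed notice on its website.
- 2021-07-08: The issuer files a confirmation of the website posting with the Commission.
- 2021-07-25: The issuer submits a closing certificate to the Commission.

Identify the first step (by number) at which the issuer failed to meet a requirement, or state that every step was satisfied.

Step 2

Step 1: 45 days after 2021-01-05 (when the transaction closes) is 2021-02-19; completed 2021-02-10, before the deadline.
Step 2: 10 days after 2021-02-15 (end of the 5-day hold period, which began when Form R-1 is filed on 2021-02-10) is 2021-02-25; 2021-03-09 misses that deadline by 12 days.
The analysis stops there.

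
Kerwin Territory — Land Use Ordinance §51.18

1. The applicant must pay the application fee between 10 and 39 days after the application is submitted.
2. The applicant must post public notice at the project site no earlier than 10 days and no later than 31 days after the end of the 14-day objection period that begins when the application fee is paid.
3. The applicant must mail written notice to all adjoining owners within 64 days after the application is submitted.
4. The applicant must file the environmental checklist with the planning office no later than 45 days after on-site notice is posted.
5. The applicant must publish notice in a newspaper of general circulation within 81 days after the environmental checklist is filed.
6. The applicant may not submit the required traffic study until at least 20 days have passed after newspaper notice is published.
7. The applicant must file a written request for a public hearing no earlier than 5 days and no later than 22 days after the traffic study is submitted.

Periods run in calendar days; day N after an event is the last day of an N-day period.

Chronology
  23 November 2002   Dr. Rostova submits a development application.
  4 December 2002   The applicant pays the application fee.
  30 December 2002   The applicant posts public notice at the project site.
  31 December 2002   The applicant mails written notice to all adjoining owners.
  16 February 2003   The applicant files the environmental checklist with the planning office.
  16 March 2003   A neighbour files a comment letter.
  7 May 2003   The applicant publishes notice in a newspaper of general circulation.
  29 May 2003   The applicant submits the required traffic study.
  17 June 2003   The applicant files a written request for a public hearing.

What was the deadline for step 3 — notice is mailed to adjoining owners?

26 January 2003

Step 3 runs from 23 November 2002, when the application is submitted. 64 days after 23 November 2002 is 26 January 2003.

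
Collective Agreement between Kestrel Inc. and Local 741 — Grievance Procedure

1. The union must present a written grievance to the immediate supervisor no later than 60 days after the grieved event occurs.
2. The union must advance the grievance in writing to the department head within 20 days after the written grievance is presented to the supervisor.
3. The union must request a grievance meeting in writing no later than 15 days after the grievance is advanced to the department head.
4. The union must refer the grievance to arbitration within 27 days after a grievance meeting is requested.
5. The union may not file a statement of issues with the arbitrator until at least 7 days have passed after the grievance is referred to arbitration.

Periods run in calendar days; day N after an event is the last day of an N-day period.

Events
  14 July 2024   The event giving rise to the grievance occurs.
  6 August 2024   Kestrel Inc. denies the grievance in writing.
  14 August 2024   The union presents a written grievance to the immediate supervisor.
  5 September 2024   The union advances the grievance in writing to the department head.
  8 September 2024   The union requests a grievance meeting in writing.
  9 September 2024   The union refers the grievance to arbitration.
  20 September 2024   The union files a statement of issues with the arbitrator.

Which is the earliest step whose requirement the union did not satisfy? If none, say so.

Step 1 — counting 60 days from 14 July 2024 (when the grieved event occurs) gives a deadline of 12 September 2024; completed 14 August 2024, before the deadline.
Step 2 — counting 20 days from 14 August 2024 (when the written grievance is presented to the supervisor) gives a deadline of 3 September 2024; 5 September 2024 misses that deadline by 2 days.
No need to go further; step 2 was not satisfied.

Step 2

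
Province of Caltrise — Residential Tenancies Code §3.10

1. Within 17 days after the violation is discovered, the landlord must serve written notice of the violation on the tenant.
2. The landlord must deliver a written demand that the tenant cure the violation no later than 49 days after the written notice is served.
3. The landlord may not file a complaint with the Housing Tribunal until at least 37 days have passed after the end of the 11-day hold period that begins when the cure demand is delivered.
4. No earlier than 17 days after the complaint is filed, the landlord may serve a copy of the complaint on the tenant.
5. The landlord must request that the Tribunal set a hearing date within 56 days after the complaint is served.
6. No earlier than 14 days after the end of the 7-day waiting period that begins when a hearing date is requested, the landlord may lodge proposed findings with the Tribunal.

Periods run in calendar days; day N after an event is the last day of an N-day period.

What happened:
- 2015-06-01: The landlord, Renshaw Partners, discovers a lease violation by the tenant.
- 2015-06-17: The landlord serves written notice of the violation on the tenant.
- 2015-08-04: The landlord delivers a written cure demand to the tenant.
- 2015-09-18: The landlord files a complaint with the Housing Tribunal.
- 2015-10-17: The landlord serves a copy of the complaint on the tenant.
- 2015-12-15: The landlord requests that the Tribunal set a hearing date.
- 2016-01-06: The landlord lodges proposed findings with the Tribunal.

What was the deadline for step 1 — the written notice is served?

Step 1 runs from 2015-06-01, when the violation is discovered. 17 days after 2015-06-01 is 2015-06-18.

2015-06-18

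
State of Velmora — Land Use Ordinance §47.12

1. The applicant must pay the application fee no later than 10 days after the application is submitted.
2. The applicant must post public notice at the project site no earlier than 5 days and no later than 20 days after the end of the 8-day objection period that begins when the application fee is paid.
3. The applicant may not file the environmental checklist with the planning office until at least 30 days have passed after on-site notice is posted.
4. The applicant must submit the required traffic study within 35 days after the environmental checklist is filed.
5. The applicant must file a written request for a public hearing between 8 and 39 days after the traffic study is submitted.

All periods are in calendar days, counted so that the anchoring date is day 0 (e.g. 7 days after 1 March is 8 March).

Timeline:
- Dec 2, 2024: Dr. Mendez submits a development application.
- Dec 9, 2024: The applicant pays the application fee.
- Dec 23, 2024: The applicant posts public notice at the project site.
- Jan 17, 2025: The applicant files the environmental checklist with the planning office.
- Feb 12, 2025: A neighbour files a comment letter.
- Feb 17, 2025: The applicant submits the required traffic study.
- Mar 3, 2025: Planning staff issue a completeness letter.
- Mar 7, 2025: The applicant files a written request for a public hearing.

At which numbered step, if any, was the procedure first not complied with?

Step 1 — counting 10 days from Dec 2, 2024 (when the application is submitted) gives a deadline of Dec 12, 2024; Dec 9, 2024 is within that limit.
Step 2 — 5 and 20 days from Dec 17, 2024 (end of the 8-day objection period, which began when the application fee is paid on Dec 9, 2024) are Dec 22, 2024 and Jan 6, 2025 respectively; Dec 23, 2024 falls inside that range.
Step 3 — must wait 30 days from Dec 23, 2024 (when on-site notice is posted), so not before Jan 22, 2025; Jan 17, 2025 is 5 days before the earliest permitted date.

Step 3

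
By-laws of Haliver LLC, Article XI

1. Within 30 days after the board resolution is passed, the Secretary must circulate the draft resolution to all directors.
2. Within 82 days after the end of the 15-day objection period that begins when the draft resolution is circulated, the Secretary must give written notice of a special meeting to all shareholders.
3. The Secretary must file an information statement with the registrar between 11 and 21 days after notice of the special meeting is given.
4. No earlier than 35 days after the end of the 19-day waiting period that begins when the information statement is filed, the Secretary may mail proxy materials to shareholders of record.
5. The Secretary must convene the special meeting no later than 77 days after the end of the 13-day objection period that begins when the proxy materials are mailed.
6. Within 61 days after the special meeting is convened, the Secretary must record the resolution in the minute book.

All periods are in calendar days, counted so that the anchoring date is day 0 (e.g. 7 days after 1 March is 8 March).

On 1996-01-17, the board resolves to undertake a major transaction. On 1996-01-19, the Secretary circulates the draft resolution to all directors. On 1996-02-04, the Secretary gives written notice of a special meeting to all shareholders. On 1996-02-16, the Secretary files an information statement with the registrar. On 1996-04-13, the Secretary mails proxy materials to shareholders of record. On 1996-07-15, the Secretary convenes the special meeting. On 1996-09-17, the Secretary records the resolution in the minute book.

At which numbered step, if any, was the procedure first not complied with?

(1) due by 1996-01-17 + 30 days = 1996-02-16; done 1996-01-19 — timely.
(2) due by 1996-02-03 + 82 days = 1996-04-25; 1996-02-04 is within that limit.
(3) the permitted window runs from 1996-02-04 + 11 = 1996-02-15 to 1996-02-04 + 21 = 1996-02-25; done 1996-02-16 — within the window.
(4) permitted from 1996-03-06 + 35 days = 1996-04-10 onward; done 1996-04-13, after the minimum wait.
(5) due by 1996-04-26 + 77 days = 1996-07-12; 1996-07-15 misses that deadline by 3 days.
Later steps need not be reached.

Step 5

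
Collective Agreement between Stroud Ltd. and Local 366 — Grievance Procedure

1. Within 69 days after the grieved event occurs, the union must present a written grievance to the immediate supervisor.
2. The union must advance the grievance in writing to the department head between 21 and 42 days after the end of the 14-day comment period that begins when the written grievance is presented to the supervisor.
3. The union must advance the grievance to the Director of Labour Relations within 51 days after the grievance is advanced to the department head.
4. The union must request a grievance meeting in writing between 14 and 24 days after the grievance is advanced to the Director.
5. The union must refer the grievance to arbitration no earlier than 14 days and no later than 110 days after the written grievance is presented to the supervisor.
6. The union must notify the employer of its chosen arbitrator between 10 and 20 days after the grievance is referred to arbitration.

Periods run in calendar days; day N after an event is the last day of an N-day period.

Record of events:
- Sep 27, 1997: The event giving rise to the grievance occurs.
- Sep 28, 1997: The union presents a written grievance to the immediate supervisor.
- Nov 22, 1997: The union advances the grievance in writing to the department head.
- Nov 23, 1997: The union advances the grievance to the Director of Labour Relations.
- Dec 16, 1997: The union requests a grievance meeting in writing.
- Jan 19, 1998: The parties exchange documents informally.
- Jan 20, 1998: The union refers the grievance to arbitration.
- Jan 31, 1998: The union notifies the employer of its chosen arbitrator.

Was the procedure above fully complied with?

No

Step 1 — counting 69 days from Sep 27, 1997 (when the grieved event occurs) gives a deadline of Dec 5, 1997; Sep 28, 1997 is within that limit.
Step 2 — 21 and 42 days from Oct 12, 1997 (end of the 14-day comment period, which began when the written grievance is presented to the supervisor on Sep 28, 1997) are Nov 2, 1997 and Nov 23, 1997 respectively; done Nov 22, 1997 — within the window.
Step 3 — counting 51 days from Nov 22, 1997 (when the grievance is advanced to the department head) gives a deadline of Jan 12, 1998; completed Nov 23, 1997, before the deadline.
Step 4 — 14 and 24 days from Nov 23, 1997 (when the grievance is advanced to the Director) are Dec 7, 1997 and Dec 17, 1997 respectively; Dec 16, 1997 falls inside that range.
Step 5 — 14 and 110 days from Sep 28, 1997 (when the written grievance is presented to the supervisor) are Oct 12, 1997 and Jan 16, 1998 respectively; Jan 20, 1998 is 4 days past the end of the window.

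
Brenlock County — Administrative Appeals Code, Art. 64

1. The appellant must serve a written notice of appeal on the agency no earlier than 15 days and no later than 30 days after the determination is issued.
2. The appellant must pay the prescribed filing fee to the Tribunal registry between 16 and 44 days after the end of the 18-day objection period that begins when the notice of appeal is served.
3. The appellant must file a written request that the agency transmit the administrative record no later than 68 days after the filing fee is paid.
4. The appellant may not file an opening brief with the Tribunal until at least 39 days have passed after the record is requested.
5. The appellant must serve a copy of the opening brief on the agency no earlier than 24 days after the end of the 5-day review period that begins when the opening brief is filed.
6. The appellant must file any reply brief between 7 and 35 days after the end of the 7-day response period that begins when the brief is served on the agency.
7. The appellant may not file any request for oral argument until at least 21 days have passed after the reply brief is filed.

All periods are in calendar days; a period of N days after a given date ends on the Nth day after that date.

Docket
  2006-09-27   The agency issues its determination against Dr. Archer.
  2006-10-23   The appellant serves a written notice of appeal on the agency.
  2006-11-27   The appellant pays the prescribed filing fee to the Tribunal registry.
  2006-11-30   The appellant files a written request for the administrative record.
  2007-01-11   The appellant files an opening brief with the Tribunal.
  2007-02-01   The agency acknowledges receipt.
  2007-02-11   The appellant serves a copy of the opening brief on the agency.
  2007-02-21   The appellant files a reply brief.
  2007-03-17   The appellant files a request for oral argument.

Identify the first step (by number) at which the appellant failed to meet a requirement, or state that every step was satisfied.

Step 1: the window is 15–30 days after 2006-09-27 (when the determination is issued), so 2006-10-12 through 2006-10-27; done 2006-10-23 — within the window.
Step 2: the window is 16–44 days after 2006-11-10 (end of the 18-day objection period, which began when the notice of appeal is served on 2006-10-23), so 2006-11-26 through 2006-12-24; done 2006-11-27, which is between those dates.
Step 3: 68 days after 2006-11-27 (when the filing fee is paid) is 2007-02-03; completed 2006-11-30, before the deadline.
Step 4: the earliest permitted date is 39 days after 2006-11-30 (when the record is requested), i.e. 2007-01-08; 2007-01-11 is on or after that date.
Step 5: the earliest permitted date is 24 days after 2007-01-16 (end of the 5-day review period, which began when the opening brief is filed on 2007-01-11), i.e. 2007-02-09; 2007-02-11 is on or after that date.
Step 6: the window is 7–35 days after 2007-02-18 (end of the 7-day response period, which began when the brief is served on the agency on 2007-02-11), so 2007-02-25 through 2007-03-25; 2007-02-21 is 4 days too early.

Step 6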